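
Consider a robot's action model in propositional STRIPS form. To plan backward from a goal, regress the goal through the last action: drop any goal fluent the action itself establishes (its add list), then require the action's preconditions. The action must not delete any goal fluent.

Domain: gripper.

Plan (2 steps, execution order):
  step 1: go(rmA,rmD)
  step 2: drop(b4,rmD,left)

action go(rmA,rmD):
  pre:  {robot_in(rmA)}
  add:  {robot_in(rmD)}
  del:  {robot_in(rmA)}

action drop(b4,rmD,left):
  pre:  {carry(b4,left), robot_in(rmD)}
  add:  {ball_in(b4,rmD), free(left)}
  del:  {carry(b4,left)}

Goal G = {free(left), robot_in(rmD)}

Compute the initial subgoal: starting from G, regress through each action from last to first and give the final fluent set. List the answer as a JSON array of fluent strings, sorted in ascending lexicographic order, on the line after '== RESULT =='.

Work backward from the goal:
  through step 2 (drop(b4,rmD,left)): drop {free(left)}, keep {robot_in(rmD)}, require {carry(b4,left), robot_in(rmD)}
    → {carry(b4,left), robot_in(rmD)}
  through step 1 (go(rmA,rmD)): drop {robot_in(rmD)}, keep {carry(b4,left)}, require {robot_in(rmA)}
    → {carry(b4,left), robot_in(rmA)}

== RESULT ==
["carry(b4,left)", "robot_in(rmA)"]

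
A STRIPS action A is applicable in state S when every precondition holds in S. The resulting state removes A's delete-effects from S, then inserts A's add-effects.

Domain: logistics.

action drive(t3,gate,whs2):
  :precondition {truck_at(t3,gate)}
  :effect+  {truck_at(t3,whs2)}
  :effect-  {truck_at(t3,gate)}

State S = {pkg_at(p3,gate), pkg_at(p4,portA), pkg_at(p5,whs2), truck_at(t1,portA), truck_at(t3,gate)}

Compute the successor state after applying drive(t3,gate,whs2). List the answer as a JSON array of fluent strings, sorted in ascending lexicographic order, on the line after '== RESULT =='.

Progress:
  pre ⊆ S: {truck_at(t3,gate)} ⊆ S  — applicable
  S \ del = {pkg_at(p3,gate), pkg_at(p4,portA), pkg_at(p5,whs2), truck_at(t1,portA)}
  ∪ add   = {pkg_at(p3,gate), pkg_at(p4,portA), pkg_at(p5,whs2), truck_at(t1,portA), truck_at(t3,whs2)}

== RESULT ==
["pkg_at(p3,gate)", "pkg_at(p4,portA)", "pkg_at(p5,whs2)", "truck_at(t1,portA)", "truck_at(t3,whs2)"]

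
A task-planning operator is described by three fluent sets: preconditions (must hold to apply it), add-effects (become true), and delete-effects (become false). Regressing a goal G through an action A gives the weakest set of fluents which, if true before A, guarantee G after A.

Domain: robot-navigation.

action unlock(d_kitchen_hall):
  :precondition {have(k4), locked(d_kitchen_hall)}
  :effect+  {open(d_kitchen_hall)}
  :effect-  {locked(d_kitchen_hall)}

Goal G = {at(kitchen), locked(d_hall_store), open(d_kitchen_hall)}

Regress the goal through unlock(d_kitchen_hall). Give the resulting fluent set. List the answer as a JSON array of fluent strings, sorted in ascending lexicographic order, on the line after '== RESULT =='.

Compute (G \ add) ∪ pre:
  G ∩ del = {}  (empty — regression defined)
  G \ add = {at(kitchen), locked(d_hall_store), open(d_kitchen_hall)} \ {open(d_kitchen_hall)} = {at(kitchen), locked(d_hall_store)}
  ∪ pre   = {at(kitchen), locked(d_hall_store)} ∪ {have(k4), locked(d_kitchen_hall)}
          = {at(kitchen), have(k4), locked(d_hall_store), locked(d_kitchen_hall)}

== RESULT ==
["at(kitchen)", "have(k4)", "locked(d_hall_store)", "locked(d_kitchen_hall)"]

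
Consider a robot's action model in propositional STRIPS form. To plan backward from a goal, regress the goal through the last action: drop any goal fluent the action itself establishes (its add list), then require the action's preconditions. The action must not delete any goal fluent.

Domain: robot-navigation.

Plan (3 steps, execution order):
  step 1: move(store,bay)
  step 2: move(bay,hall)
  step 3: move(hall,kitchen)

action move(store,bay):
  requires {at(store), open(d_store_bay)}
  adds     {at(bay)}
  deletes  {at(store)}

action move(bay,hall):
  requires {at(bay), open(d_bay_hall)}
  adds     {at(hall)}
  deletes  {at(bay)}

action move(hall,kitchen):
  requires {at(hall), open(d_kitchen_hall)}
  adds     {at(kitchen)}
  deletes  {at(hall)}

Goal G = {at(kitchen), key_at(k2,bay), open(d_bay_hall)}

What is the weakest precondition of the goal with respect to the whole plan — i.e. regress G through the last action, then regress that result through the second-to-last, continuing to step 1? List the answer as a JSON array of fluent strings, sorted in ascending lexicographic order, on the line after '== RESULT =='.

Regress step by step:
  through step 3 (move(hall,kitchen)): drop {at(kitchen)}, keep {key_at(k2,bay), open(d_bay_hall)}, require {at(hall), open(d_kitchen_hall)}
    → {at(hall), key_at(k2,bay), open(d_bay_hall), open(d_kitchen_hall)}
  through step 2 (move(bay,hall)): drop {at(hall)}, keep {key_at(k2,bay), open(d_bay_hall), open(d_kitchen_hall)}, require {at(bay), open(d_bay_hall)}
    → {at(bay), key_at(k2,bay), open(d_bay_hall), open(d_kitchen_hall)}
  through step 1 (move(store,bay)): drop {at(bay)}, keep {key_at(k2,bay), open(d_bay_hall), open(d_kitchen_hall)}, require {at(store), open(d_store_bay)}
    → {at(store), key_at(k2,bay), open(d_bay_hall), open(d_kitchen_hall), open(d_store_bay)}

== RESULT ==
["at(store)", "key_at(k2,bay)", "open(d_bay_hall)", "open(d_kitchen_hall)", "open(d_store_bay)"]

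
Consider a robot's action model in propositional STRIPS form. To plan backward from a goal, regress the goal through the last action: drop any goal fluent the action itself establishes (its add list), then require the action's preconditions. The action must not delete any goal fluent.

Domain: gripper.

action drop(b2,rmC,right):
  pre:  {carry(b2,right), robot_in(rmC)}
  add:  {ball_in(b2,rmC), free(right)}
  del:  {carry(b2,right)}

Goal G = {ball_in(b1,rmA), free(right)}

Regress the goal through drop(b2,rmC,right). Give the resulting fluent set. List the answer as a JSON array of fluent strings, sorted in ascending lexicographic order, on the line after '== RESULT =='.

Compute (G \ add) ∪ pre:
  G ∩ del = {}  (empty — regression defined)
  G \ add = {ball_in(b1,rmA), free(right)} \ {ball_in(b2,rmC), free(right)} = {ball_in(b1,rmA)}
  ∪ pre   = {ball_in(b1,rmA)} ∪ {carry(b2,right), robot_in(rmC)}
          = {ball_in(b1,rmA), carry(b2,right), robot_in(rmC)}

== RESULT ==
["ball_in(b1,rmA)", "carry(b2,right)", "robot_in(rmC)"]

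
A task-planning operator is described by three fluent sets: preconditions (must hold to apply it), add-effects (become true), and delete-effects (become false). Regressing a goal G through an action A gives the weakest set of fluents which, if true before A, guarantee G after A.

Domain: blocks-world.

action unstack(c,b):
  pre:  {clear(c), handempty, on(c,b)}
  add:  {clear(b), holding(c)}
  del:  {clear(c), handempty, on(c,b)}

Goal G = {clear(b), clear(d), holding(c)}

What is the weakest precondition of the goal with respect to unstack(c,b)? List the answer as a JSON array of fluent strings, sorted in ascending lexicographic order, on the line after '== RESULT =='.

Compute (G \ add) ∪ pre:
  G ∩ del = {}  (empty — regression defined)
  G \ add = {clear(b), clear(d), holding(c)} \ {clear(b), holding(c)} = {clear(d)}
  ∪ pre   = {clear(d)} ∪ {clear(c), handempty, on(c,b)}
          = {clear(c), clear(d), handempty, on(c,b)}

== RESULT ==
["clear(c)", "clear(d)", "handempty", "on(c,b)"]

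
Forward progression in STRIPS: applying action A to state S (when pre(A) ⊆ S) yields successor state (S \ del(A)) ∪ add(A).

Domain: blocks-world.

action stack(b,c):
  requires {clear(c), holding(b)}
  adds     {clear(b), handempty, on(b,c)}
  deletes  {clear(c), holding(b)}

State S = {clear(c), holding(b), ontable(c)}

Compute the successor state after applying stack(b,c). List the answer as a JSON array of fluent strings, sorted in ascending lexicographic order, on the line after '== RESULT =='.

Progress:
  pre ⊆ S: {clear(c), holding(b)} ⊆ S  — applicable
  S \ del = {ontable(c)}
  ∪ add   = {clear(b), handempty, on(b,c), ontable(c)}

== RESULT ==
["clear(b)", "handempty", "on(b,c)", "ontable(c)"]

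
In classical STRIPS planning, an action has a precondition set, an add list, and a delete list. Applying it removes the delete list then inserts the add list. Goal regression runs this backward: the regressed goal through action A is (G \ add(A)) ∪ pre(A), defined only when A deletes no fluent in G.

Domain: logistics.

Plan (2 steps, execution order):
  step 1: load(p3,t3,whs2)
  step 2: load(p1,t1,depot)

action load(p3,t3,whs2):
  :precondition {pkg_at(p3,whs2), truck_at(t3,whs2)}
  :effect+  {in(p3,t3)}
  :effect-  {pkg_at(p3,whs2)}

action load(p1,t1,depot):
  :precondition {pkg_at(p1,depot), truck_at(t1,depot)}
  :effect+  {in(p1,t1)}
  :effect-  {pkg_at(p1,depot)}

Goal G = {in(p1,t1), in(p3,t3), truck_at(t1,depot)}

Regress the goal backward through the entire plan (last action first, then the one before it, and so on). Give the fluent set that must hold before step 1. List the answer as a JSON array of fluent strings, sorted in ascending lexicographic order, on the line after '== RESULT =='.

Work backward from the goal:
  through step 2 (load(p1,t1,depot)): drop {in(p1,t1)}, keep {in(p3,t3), truck_at(t1,depot)}, require {pkg_at(p1,depot), truck_at(t1,depot)}
    → {in(p3,t3), pkg_at(p1,depot), truck_at(t1,depot)}
  through step 1 (load(p3,t3,whs2)): drop {in(p3,t3)}, keep {pkg_at(p1,depot), truck_at(t1,depot)}, require {pkg_at(p3,whs2), truck_at(t3,whs2)}
    → {pkg_at(p1,depot), pkg_at(p3,whs2), truck_at(t1,depot), truck_at(t3,whs2)}

== RESULT ==
["pkg_at(p1,depot)", "pkg_at(p3,whs2)", "truck_at(t1,depot)", "truck_at(t3,whs2)"]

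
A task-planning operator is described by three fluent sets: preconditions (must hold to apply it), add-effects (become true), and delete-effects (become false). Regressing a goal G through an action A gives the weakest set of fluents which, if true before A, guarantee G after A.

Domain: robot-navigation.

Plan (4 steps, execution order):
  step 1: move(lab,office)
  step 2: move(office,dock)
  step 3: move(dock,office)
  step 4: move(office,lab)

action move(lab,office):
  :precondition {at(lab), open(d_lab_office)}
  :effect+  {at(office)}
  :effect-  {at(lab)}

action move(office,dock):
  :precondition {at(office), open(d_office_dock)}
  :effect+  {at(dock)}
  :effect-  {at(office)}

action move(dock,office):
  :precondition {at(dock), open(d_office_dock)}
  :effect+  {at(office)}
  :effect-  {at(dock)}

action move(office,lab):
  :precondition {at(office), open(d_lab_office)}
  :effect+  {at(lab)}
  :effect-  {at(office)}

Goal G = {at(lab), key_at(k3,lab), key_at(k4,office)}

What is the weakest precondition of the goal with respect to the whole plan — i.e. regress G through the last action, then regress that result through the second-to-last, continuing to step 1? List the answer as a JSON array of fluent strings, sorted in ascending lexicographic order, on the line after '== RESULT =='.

Regress step by step:
  through step 4 (move(office,lab)): drop {at(lab)}, keep {key_at(k3,lab), key_at(k4,office)}, require {at(office), open(d_lab_office)}
    → {at(office), key_at(k3,lab), key_at(k4,office), open(d_lab_office)}
  through step 3 (move(dock,office)): drop {at(office)}, keep {key_at(k3,lab), key_at(k4,office), open(d_lab_office)}, require {at(dock), open(d_office_dock)}
    → {at(dock), key_at(k3,lab), key_at(k4,office), open(d_lab_office), open(d_office_dock)}
  through step 2 (move(office,dock)): drop {at(dock)}, keep {key_at(k3,lab), key_at(k4,office), open(d_lab_office), open(d_office_dock)}, require {at(office), open(d_office_dock)}
    → {at(office), key_at(k3,lab), key_at(k4,office), open(d_lab_office), open(d_office_dock)}
  through step 1 (move(lab,office)): drop {at(office)}, keep {key_at(k3,lab), key_at(k4,office), open(d_lab_office), open(d_office_dock)}, require {at(lab), open(d_lab_office)}
    → {at(lab), key_at(k3,lab), key_at(k4,office), open(d_lab_office), open(d_office_dock)}

== RESULT ==
["at(lab)", "key_at(k3,lab)", "key_at(k4,office)", "open(d_lab_office)", "open(d_office_dock)"]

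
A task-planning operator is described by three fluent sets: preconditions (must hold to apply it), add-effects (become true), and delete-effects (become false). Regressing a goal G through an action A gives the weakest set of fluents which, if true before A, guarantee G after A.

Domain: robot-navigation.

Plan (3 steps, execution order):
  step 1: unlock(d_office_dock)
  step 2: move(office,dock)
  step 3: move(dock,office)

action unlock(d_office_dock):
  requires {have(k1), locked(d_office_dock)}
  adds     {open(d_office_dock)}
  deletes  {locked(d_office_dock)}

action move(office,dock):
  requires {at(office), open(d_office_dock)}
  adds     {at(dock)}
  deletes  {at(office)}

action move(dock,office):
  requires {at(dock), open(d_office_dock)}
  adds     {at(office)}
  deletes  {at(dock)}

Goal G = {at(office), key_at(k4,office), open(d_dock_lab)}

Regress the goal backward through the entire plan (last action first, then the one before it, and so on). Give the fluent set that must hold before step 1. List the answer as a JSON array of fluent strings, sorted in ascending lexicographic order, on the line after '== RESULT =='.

Work backward from the goal:
  through step 3 (move(dock,office)): drop {at(office)}, keep {key_at(k4,office), open(d_dock_lab)}, require {at(dock), open(d_office_dock)}
    → {at(dock), key_at(k4,office), open(d_dock_lab), open(d_office_dock)}
  through step 2 (move(office,dock)): drop {at(dock)}, keep {key_at(k4,office), open(d_dock_lab), open(d_office_dock)}, require {at(office), open(d_office_dock)}
    → {at(office), key_at(k4,office), open(d_dock_lab), open(d_office_dock)}
  through step 1 (unlock(d_office_dock)): drop {open(d_office_dock)}, keep {at(office), key_at(k4,office), open(d_dock_lab)}, require {have(k1), locked(d_office_dock)}
    → {at(office), have(k1), key_at(k4,office), locked(d_office_dock), open(d_dock_lab)}

== RESULT ==
["at(office)", "have(k1)", "key_at(k4,office)", "locked(d_office_dock)", "open(d_dock_lab)"]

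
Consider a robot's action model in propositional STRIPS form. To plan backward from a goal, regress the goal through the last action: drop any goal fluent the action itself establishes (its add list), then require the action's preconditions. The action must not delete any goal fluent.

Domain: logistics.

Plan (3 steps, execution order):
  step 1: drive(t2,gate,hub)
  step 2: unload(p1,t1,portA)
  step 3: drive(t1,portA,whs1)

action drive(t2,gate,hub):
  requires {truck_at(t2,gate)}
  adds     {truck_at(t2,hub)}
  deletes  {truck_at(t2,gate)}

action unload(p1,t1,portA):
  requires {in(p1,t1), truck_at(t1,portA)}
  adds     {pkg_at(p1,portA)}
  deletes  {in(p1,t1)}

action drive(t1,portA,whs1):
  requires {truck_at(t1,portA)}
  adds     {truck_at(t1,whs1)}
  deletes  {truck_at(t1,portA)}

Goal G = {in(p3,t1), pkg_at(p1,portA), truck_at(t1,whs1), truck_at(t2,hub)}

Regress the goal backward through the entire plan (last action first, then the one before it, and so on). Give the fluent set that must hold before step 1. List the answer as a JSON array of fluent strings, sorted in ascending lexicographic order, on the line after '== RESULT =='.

Regress step by step:
  through step 3 (drive(t1,portA,whs1)): drop {truck_at(t1,whs1)}, keep {in(p3,t1), pkg_at(p1,portA), truck_at(t2,hub)}, require {truck_at(t1,portA)}
    → {in(p3,t1), pkg_at(p1,portA), truck_at(t1,portA), truck_at(t2,hub)}
  through step 2 (unload(p1,t1,portA)): drop {pkg_at(p1,portA)}, keep {in(p3,t1), truck_at(t1,portA), truck_at(t2,hub)}, require {in(p1,t1), truck_at(t1,portA)}
    → {in(p1,t1), in(p3,t1), truck_at(t1,portA), truck_at(t2,hub)}
  through step 1 (drive(t2,gate,hub)): drop {truck_at(t2,hub)}, keep {in(p1,t1), in(p3,t1), truck_at(t1,portA)}, require {truck_at(t2,gate)}
    → {in(p1,t1), in(p3,t1), truck_at(t1,portA), truck_at(t2,gate)}

== RESULT ==
["in(p1,t1)", "in(p3,t1)", "truck_at(t1,portA)", "truck_at(t2,gate)"]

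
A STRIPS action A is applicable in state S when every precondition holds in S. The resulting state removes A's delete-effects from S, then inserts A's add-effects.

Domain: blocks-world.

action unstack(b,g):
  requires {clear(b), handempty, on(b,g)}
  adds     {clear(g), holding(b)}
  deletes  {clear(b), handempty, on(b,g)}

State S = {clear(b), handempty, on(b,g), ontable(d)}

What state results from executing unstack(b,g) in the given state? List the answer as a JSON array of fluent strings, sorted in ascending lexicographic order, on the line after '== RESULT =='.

Compute (S \ del) ∪ add:
  pre ⊆ S: {clear(b), handempty, on(b,g)} ⊆ S  — applicable
  S \ del = {ontable(d)}
  ∪ add   = {clear(g), holding(b), ontable(d)}

== RESULT ==
["clear(g)", "holding(b)", "ontable(d)"]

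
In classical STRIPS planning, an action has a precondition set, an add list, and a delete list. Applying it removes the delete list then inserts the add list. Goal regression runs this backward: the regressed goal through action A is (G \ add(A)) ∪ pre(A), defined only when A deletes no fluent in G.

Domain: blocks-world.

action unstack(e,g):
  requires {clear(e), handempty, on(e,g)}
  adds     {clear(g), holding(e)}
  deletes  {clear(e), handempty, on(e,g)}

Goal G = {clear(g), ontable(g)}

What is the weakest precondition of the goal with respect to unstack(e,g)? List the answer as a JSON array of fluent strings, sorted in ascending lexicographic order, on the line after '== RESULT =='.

Regress:
  G ∩ del = {}  (empty — regression defined)
  G \ add = {clear(g), ontable(g)} \ {clear(g), holding(e)} = {ontable(g)}
  ∪ pre   = {ontable(g)} ∪ {clear(e), handempty, on(e,g)}
          = {clear(e), handempty, on(e,g), ontable(g)}

== RESULT ==
["clear(e)", "handempty", "on(e,g)", "ontable(g)"]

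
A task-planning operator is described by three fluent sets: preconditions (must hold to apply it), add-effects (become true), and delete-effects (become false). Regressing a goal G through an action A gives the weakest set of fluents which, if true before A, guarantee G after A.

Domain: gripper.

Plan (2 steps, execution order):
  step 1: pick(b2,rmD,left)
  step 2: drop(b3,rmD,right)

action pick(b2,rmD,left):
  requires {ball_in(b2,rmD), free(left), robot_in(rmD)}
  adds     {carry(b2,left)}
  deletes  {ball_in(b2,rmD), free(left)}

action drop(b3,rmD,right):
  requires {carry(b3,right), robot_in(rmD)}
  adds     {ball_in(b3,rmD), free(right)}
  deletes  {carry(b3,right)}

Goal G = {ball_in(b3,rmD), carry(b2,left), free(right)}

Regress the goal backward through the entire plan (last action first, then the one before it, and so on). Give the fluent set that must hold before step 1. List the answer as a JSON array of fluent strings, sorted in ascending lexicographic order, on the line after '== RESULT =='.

Work backward from the goal:
  through step 2 (drop(b3,rmD,right)): drop {ball_in(b3,rmD), free(right)}, keep {carry(b2,left)}, require {carry(b3,right), robot_in(rmD)}
    → {carry(b2,left), carry(b3,right), robot_in(rmD)}
  through step 1 (pick(b2,rmD,left)): drop {carry(b2,left)}, keep {carry(b3,right), robot_in(rmD)}, require {ball_in(b2,rmD), free(left), robot_in(rmD)}
    → {ball_in(b2,rmD), carry(b3,right), free(left), robot_in(rmD)}

== RESULT ==
["ball_in(b2,rmD)", "carry(b3,right)", "free(left)", "robot_in(rmD)"]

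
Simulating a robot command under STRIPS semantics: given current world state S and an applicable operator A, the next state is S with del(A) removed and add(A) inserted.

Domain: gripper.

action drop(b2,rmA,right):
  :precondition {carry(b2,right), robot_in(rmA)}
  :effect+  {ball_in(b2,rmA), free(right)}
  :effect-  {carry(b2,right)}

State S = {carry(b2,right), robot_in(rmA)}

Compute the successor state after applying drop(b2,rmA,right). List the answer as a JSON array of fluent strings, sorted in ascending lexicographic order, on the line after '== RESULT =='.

Compute (S \ del) ∪ add:
  pre ⊆ S: {carry(b2,right), robot_in(rmA)} ⊆ S  — applicable
  S \ del = {robot_in(rmA)}
  ∪ add   = {ball_in(b2,rmA), free(right), robot_in(rmA)}

== RESULT ==
["ball_in(b2,rmA)", "free(right)", "robot_in(rmA)"]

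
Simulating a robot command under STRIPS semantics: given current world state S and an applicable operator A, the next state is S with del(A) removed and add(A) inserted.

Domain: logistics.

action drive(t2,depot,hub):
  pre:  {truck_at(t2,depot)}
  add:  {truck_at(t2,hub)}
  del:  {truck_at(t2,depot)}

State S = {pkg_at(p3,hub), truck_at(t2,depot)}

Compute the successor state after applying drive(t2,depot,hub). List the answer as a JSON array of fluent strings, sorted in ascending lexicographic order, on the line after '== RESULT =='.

Compute (S \ del) ∪ add:
  pre ⊆ S: {truck_at(t2,depot)} ⊆ S  — applicable
  S \ del = {pkg_at(p3,hub)}
  ∪ add   = {pkg_at(p3,hub), truck_at(t2,hub)}

== RESULT ==
["pkg_at(p3,hub)", "truck_at(t2,hub)"]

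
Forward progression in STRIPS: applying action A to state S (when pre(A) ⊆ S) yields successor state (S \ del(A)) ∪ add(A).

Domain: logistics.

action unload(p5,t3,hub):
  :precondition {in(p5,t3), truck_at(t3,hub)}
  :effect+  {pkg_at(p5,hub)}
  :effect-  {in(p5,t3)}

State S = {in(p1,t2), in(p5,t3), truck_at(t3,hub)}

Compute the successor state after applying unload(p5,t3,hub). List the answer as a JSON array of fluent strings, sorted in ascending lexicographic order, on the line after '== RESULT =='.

Compute (S \ del) ∪ add:
  pre ⊆ S: {in(p5,t3), truck_at(t3,hub)} ⊆ S  — applicable
  S \ del = {in(p1,t2), truck_at(t3,hub)}
  ∪ add   = {in(p1,t2), pkg_at(p5,hub), truck_at(t3,hub)}

== RESULT ==
["in(p1,t2)", "pkg_at(p5,hub)", "truck_at(t3,hub)"]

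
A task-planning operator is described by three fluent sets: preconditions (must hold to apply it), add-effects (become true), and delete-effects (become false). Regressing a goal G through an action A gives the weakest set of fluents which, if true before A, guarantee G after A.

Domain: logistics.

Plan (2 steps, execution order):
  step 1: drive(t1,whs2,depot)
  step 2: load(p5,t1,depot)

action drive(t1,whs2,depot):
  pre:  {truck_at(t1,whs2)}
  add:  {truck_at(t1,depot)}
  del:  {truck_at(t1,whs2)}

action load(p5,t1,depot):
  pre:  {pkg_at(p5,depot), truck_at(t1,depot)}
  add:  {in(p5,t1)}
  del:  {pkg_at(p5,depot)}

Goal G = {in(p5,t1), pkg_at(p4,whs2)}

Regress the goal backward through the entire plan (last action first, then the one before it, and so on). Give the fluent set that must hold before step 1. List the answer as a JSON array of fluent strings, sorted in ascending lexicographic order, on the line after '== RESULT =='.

Regress step by step:
  through step 2 (load(p5,t1,depot)): drop {in(p5,t1)}, keep {pkg_at(p4,whs2)}, require {pkg_at(p5,depot), truck_at(t1,depot)}
    → {pkg_at(p4,whs2), pkg_at(p5,depot), truck_at(t1,depot)}
  through step 1 (drive(t1,whs2,depot)): drop {truck_at(t1,depot)}, keep {pkg_at(p4,whs2), pkg_at(p5,depot)}, require {truck_at(t1,whs2)}
    → {pkg_at(p4,whs2), pkg_at(p5,depot), truck_at(t1,whs2)}

== RESULT ==
["pkg_at(p4,whs2)", "pkg_at(p5,depot)", "truck_at(t1,whs2)"]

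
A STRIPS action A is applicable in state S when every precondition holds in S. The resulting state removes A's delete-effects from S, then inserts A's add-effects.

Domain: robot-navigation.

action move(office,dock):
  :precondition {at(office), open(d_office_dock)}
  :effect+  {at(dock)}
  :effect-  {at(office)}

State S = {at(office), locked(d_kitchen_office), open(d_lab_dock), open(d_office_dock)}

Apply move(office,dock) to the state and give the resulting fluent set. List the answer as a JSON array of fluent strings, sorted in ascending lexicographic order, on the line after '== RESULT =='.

Compute (S \ del) ∪ add:
  pre ⊆ S: {at(office), open(d_office_dock)} ⊆ S  — applicable
  S \ del = {locked(d_kitchen_office), open(d_lab_dock), open(d_office_dock)}
  ∪ add   = {at(dock), locked(d_kitchen_office), open(d_lab_dock), open(d_office_dock)}

== RESULT ==
["at(dock)", "locked(d_kitchen_office)", "open(d_lab_dock)", "open(d_office_dock)"]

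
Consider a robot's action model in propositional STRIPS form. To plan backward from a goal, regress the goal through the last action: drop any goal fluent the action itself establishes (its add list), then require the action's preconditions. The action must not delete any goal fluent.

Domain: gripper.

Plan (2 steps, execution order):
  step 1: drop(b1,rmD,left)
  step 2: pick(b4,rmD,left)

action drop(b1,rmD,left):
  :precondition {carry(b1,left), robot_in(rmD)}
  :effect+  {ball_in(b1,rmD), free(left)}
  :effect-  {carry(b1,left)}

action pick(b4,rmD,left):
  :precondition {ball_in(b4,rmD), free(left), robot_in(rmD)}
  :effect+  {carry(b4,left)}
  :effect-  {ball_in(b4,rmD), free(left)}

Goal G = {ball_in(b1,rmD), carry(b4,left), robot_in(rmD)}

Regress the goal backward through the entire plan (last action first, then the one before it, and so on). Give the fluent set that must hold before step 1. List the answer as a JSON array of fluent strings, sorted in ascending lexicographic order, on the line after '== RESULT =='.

Regress step by step:
  through step 2 (pick(b4,rmD,left)): drop {carry(b4,left)}, keep {ball_in(b1,rmD), robot_in(rmD)}, require {ball_in(b4,rmD), free(left), robot_in(rmD)}
    → {ball_in(b1,rmD), ball_in(b4,rmD), free(left), robot_in(rmD)}
  through step 1 (drop(b1,rmD,left)): drop {ball_in(b1,rmD), free(left)}, keep {ball_in(b4,rmD), robot_in(rmD)}, require {carry(b1,left), robot_in(rmD)}
    → {ball_in(b4,rmD), carry(b1,left), robot_in(rmD)}

== RESULT ==
["ball_in(b4,rmD)", "carry(b1,left)", "robot_in(rmD)"]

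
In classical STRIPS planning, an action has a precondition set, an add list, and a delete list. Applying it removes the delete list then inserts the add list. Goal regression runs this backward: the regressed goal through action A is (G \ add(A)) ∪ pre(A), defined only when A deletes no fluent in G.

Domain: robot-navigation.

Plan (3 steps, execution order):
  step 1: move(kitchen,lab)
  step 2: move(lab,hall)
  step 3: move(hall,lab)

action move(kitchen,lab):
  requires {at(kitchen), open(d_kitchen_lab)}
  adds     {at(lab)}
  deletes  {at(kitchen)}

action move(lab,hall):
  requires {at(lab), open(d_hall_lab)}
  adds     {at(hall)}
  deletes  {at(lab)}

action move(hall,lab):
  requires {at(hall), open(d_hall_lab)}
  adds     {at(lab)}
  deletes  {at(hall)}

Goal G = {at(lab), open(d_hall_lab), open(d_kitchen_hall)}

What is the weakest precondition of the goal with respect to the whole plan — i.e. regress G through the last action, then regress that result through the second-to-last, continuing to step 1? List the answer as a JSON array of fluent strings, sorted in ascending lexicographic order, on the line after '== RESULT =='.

Regress step by step:
  through step 3 (move(hall,lab)): drop {at(lab)}, keep {open(d_hall_lab), open(d_kitchen_hall)}, require {at(hall), open(d_hall_lab)}
    → {at(hall), open(d_hall_lab), open(d_kitchen_hall)}
  through step 2 (move(lab,hall)): drop {at(hall)}, keep {open(d_hall_lab), open(d_kitchen_hall)}, require {at(lab), open(d_hall_lab)}
    → {at(lab), open(d_hall_lab), open(d_kitchen_hall)}
  through step 1 (move(kitchen,lab)): drop {at(lab)}, keep {open(d_hall_lab), open(d_kitchen_hall)}, require {at(kitchen), open(d_kitchen_lab)}
    → {at(kitchen), open(d_hall_lab), open(d_kitchen_hall), open(d_kitchen_lab)}

== RESULT ==
["at(kitchen)", "open(d_hall_lab)", "open(d_kitchen_hall)", "open(d_kitchen_lab)"]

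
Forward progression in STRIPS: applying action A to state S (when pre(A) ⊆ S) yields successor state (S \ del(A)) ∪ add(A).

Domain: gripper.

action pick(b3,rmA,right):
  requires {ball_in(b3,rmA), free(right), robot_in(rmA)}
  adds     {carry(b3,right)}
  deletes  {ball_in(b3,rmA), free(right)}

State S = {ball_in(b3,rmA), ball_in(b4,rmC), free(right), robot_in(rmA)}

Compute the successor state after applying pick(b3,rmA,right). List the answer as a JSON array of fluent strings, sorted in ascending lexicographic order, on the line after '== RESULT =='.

Progress:
  pre ⊆ S: {ball_in(b3,rmA), free(right), robot_in(rmA)} ⊆ S  — applicable
  S \ del = {ball_in(b4,rmC), robot_in(rmA)}
  ∪ add   = {ball_in(b4,rmC), carry(b3,right), robot_in(rmA)}

== RESULT ==
["ball_in(b4,rmC)", "carry(b3,right)", "robot_in(rmA)"]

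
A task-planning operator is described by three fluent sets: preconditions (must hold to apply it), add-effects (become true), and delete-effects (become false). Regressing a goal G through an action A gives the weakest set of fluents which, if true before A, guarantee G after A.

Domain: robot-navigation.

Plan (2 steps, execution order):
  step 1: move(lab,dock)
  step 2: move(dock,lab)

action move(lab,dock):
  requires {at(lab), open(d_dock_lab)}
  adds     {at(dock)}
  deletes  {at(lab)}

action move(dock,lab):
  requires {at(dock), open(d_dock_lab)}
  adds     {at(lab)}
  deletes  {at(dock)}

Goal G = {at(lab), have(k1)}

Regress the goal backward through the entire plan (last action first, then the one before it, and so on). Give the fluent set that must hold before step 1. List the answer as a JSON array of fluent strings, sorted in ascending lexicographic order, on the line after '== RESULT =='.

Regress step by step:
  through step 2 (move(dock,lab)): drop {at(lab)}, keep {have(k1)}, require {at(dock), open(d_dock_lab)}
    → {at(dock), have(k1), open(d_dock_lab)}
  through step 1 (move(lab,dock)): drop {at(dock)}, keep {have(k1), open(d_dock_lab)}, require {at(lab), open(d_dock_lab)}
    → {at(lab), have(k1), open(d_dock_lab)}

== RESULT ==
["at(lab)", "have(k1)", "open(d_dock_lab)"]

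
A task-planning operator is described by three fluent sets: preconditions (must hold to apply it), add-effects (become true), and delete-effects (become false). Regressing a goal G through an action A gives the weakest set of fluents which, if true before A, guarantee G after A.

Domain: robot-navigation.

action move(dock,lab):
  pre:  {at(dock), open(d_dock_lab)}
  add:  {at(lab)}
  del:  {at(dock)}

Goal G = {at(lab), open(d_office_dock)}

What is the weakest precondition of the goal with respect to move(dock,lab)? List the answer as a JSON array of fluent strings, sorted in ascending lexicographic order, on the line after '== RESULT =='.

Regress:
  G ∩ del = {}  (empty — regression defined)
  G \ add = {at(lab), open(d_office_dock)} \ {at(lab)} = {open(d_office_dock)}
  ∪ pre   = {open(d_office_dock)} ∪ {at(dock), open(d_dock_lab)}
          = {at(dock), open(d_dock_lab), open(d_office_dock)}

== RESULT ==
["at(dock)", "open(d_dock_lab)", "open(d_office_dock)"]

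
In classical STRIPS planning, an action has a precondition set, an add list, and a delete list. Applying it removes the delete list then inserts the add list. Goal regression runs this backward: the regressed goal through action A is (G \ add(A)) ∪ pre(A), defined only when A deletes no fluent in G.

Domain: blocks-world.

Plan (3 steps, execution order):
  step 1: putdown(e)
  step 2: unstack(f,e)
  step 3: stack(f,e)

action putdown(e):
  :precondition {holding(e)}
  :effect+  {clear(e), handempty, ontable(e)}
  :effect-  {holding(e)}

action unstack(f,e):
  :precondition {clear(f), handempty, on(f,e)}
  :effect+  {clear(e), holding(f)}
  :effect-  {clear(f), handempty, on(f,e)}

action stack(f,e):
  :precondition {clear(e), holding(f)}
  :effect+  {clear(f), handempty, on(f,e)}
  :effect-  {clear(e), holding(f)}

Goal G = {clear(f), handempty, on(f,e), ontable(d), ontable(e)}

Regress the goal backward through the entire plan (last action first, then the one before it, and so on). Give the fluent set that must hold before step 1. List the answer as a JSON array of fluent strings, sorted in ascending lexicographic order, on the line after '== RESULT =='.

Regress step by step:
  through step 3 (stack(f,e)): drop {clear(f), handempty, on(f,e)}, keep {ontable(d), ontable(e)}, require {clear(e), holding(f)}
    → {clear(e), holding(f), ontable(d), ontable(e)}
  through step 2 (unstack(f,e)): drop {clear(e), holding(f)}, keep {ontable(d), ontable(e)}, require {clear(f), handempty, on(f,e)}
    → {clear(f), handempty, on(f,e), ontable(d), ontable(e)}
  through step 1 (putdown(e)): drop {handempty, ontable(e)}, keep {clear(f), on(f,e), ontable(d)}, require {holding(e)}
    → {clear(f), holding(e), on(f,e), ontable(d)}

== RESULT ==
["clear(f)", "holding(e)", "on(f,e)", "ontable(d)"]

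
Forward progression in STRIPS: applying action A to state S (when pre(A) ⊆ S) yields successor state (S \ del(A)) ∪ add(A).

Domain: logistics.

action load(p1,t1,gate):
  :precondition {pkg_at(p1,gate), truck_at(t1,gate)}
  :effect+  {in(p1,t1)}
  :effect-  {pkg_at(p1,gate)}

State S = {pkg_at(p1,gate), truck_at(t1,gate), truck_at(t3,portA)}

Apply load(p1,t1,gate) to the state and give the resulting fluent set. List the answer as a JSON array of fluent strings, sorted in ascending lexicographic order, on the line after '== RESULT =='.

Progress:
  pre ⊆ S: {pkg_at(p1,gate), truck_at(t1,gate)} ⊆ S  — applicable
  S \ del = {truck_at(t1,gate), truck_at(t3,portA)}
  ∪ add   = {in(p1,t1), truck_at(t1,gate), truck_at(t3,portA)}

== RESULT ==
["in(p1,t1)", "truck_at(t1,gate)", "truck_at(t3,portA)"]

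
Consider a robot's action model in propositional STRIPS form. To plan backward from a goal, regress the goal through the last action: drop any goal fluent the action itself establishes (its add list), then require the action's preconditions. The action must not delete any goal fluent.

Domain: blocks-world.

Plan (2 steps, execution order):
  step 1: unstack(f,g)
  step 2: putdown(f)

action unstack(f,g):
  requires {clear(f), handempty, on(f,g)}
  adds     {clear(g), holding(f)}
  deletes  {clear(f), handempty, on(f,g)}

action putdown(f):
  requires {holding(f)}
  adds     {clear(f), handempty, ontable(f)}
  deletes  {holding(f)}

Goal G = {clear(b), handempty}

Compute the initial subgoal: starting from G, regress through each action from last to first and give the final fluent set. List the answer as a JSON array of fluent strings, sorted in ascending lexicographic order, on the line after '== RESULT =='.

Regress step by step:
  through step 2 (putdown(f)): drop {handempty}, keep {clear(b)}, require {holding(f)}
    → {clear(b), holding(f)}
  through step 1 (unstack(f,g)): drop {holding(f)}, keep {clear(b)}, require {clear(f), handempty, on(f,g)}
    → {clear(b), clear(f), handempty, on(f,g)}

== RESULT ==
["clear(b)", "clear(f)", "handempty", "on(f,g)"]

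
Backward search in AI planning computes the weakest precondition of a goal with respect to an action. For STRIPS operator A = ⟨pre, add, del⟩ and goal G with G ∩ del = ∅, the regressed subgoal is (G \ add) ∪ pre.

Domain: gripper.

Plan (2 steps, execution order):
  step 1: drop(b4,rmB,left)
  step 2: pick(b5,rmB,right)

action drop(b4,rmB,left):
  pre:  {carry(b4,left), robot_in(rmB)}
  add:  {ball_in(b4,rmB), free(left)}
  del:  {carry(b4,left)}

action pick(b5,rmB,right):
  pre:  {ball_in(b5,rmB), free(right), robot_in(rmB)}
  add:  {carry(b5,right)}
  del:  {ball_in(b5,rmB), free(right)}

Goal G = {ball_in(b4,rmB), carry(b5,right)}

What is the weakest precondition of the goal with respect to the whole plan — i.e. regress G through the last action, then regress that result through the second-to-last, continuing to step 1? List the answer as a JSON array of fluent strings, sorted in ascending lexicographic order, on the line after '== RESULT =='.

Work backward from the goal:
  through step 2 (pick(b5,rmB,right)): drop {carry(b5,right)}, keep {ball_in(b4,rmB)}, require {ball_in(b5,rmB), free(right), robot_in(rmB)}
    → {ball_in(b4,rmB), ball_in(b5,rmB), free(right), robot_in(rmB)}
  through step 1 (drop(b4,rmB,left)): drop {ball_in(b4,rmB)}, keep {ball_in(b5,rmB), free(right), robot_in(rmB)}, require {carry(b4,left), robot_in(rmB)}
    → {ball_in(b5,rmB), carry(b4,left), free(right), robot_in(rmB)}

== RESULT ==
["ball_in(b5,rmB)", "carry(b4,left)", "free(right)", "robot_in(rmB)"]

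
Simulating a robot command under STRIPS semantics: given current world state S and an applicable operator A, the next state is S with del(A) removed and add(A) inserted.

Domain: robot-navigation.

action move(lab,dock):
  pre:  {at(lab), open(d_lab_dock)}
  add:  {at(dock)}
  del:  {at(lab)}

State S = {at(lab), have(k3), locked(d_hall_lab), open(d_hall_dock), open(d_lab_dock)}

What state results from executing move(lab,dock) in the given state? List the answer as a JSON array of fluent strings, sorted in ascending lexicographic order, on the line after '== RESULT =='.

Compute (S \ del) ∪ add:
  pre ⊆ S: {at(lab), open(d_lab_dock)} ⊆ S  — applicable
  S \ del = {have(k3), locked(d_hall_lab), open(d_hall_dock), open(d_lab_dock)}
  ∪ add   = {at(dock), have(k3), locked(d_hall_lab), open(d_hall_dock), open(d_lab_dock)}

== RESULT ==
["at(dock)", "have(k3)", "locked(d_hall_lab)", "open(d_hall_dock)", "open(d_lab_dock)"]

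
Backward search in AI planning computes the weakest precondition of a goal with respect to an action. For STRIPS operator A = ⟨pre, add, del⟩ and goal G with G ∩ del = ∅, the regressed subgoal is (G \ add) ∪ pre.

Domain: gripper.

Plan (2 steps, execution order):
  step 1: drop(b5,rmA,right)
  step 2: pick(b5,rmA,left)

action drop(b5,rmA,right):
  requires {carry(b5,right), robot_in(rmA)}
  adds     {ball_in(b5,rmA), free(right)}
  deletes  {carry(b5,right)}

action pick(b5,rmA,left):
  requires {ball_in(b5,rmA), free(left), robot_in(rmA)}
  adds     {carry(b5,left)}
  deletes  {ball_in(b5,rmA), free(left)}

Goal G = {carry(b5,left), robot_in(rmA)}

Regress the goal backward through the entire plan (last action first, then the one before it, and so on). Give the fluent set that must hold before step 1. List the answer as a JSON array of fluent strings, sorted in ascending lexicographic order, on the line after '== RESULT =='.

Regress step by step:
  through step 2 (pick(b5,rmA,left)): drop {carry(b5,left)}, keep {robot_in(rmA)}, require {ball_in(b5,rmA), free(left), robot_in(rmA)}
    → {ball_in(b5,rmA), free(left), robot_in(rmA)}
  through step 1 (drop(b5,rmA,right)): drop {ball_in(b5,rmA)}, keep {free(left), robot_in(rmA)}, require {carry(b5,right), robot_in(rmA)}
    → {carry(b5,right), free(left), robot_in(rmA)}

== RESULT ==
["carry(b5,right)", "free(left)", "robot_in(rmA)"]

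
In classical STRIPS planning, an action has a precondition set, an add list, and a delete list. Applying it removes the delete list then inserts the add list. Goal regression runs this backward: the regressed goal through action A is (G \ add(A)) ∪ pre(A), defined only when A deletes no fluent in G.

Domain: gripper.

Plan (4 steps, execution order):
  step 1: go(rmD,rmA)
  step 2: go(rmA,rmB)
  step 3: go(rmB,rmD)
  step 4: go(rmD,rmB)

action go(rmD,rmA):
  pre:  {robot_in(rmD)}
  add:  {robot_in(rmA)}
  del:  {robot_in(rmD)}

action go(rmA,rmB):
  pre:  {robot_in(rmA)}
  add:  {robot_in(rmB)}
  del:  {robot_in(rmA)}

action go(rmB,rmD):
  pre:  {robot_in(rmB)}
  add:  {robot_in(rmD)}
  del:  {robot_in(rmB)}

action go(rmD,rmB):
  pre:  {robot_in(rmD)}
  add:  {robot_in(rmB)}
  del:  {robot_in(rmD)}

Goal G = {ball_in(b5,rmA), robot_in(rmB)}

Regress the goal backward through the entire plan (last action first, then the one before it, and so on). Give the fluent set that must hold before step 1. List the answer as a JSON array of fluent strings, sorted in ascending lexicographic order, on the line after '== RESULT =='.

Regress step by step:
  through step 4 (go(rmD,rmB)): drop {robot_in(rmB)}, keep {ball_in(b5,rmA)}, require {robot_in(rmD)}
    → {ball_in(b5,rmA), robot_in(rmD)}
  through step 3 (go(rmB,rmD)): drop {robot_in(rmD)}, keep {ball_in(b5,rmA)}, require {robot_in(rmB)}
    → {ball_in(b5,rmA), robot_in(rmB)}
  through step 2 (go(rmA,rmB)): drop {robot_in(rmB)}, keep {ball_in(b5,rmA)}, require {robot_in(rmA)}
    → {ball_in(b5,rmA), robot_in(rmA)}
  through step 1 (go(rmD,rmA)): drop {robot_in(rmA)}, keep {ball_in(b5,rmA)}, require {robot_in(rmD)}
    → {ball_in(b5,rmA), robot_in(rmD)}

== RESULT ==
["ball_in(b5,rmA)", "robot_in(rmD)"]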